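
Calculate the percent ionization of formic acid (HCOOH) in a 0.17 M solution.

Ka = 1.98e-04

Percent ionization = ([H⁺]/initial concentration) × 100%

Using Ka equilibrium: x² + Ka×x - Ka×C = 0. Solving: [H⁺] = 5.7036e-03. Percent = (5.7036e-03/0.17) × 100

Percent ionization = 3.36%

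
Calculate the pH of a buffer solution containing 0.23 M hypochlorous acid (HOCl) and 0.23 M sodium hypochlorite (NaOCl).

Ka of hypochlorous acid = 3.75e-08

pKa = -log(3.75e-08) = 7.43. pH = pKa + log([A⁻]/[HA]) = 7.43 + log(0.23/0.23)

pH = 7.43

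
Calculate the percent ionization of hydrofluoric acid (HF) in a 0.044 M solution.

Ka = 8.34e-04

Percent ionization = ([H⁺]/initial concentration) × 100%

Using Ka equilibrium: x² + Ka×x - Ka×C = 0. Solving: [H⁺] = 5.6551e-03. Percent = (5.6551e-03/0.044) × 100

Percent ionization = 12.9%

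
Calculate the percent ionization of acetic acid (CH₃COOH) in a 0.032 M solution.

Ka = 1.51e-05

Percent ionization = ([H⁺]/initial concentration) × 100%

Using Ka equilibrium: x² + Ka×x - Ka×C = 0. Solving: [H⁺] = 6.8762e-04. Percent = (6.8762e-04/0.032) × 100

Percent ionization = 2.15%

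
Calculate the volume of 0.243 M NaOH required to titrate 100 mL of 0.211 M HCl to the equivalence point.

At equivalence: moles acid = moles base. moles HCl = 0.211 × 100/1000 = 0.0211 mol. V_base = moles / 0.243 × 1000 = 86.8 mL.

V_{base} = 86.8 mL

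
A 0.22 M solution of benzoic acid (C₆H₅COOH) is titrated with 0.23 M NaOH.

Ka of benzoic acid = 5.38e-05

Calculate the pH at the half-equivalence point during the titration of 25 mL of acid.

At half-equivalence [HA] = [A⁻], so Henderson-Hasselbalch gives pH = pKa = -log(5.38e-05) = 4.27.

pH = pKa = 4.27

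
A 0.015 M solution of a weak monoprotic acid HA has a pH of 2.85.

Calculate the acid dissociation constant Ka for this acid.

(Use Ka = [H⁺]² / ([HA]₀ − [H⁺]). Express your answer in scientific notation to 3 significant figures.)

[H⁺] = 10^(−pH) = 10^(−2.85) = 1.413e-03 M. For HA ⇌ H⁺ + A⁻, Ka = [H⁺][A⁻]/[HA] = [H⁺]² / ([HA]₀ − [H⁺]) = (1.413e-03)² / (0.015 − 1.413e-03) = 1.47e-04.

K_a = 1.47e-04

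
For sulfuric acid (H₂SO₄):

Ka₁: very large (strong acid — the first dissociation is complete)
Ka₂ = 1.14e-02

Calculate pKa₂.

pKa₂ = -log(Ka₂) = -log(1.14e-02) = 1.94.

pK_{a2} = 1.94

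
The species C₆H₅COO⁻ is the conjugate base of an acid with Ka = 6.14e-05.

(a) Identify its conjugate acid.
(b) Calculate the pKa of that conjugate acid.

(a) The conjugate acid is formed by adding one H⁺ to C₆H₅COO⁻, giving C₆H₅COOH. (b) pKa = -log(Ka) = -log(6.14e-05) = 4.21.

Conjugate acid: C₆H₅COOH; pK_a = 4.21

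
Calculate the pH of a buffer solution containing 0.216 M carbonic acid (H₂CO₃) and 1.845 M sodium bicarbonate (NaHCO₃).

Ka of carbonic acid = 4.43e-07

pKa = -log(4.43e-07) = 6.35. pH = pKa + log([A⁻]/[HA]) = 6.35 + log(1.845/0.216)

pH = 7.29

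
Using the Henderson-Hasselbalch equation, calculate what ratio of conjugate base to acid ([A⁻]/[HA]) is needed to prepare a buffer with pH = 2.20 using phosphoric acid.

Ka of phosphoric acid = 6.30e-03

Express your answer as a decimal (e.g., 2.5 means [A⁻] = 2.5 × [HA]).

pKa = -log(6.30e-03) = 2.2007. pH = pKa + log([A⁻]/[HA]), so log([A⁻]/[HA]) = pH − pKa = 2.20 − 2.2007 = -0.0007. [A⁻]/[HA] = 10^(-0.0007) = 0.998

[A⁻]/[HA] = 0.998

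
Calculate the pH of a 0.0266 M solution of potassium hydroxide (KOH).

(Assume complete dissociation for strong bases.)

[OH⁻] = 0.0266 M for strong base. pOH = -log[OH⁻] = 1.58, pH = 14 - pOH

pH = 12.42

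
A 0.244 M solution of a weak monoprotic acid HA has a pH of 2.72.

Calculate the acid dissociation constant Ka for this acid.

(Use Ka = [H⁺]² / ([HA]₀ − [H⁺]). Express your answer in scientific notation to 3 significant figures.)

[H⁺] = 10^(−pH) = 10^(−2.72) = 1.905e-03 M. For HA ⇌ H⁺ + A⁻, Ka = [H⁺][A⁻]/[HA] = [H⁺]² / ([HA]₀ − [H⁺]) = (1.905e-03)² / (0.244 − 1.905e-03) = 1.50e-05.

K_a = 1.50e-05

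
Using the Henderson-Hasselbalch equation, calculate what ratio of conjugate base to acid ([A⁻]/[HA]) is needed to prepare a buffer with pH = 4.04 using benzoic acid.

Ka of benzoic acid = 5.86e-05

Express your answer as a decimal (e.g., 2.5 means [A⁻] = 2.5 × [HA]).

pKa = -log(5.86e-05) = 4.2321. pH = pKa + log([A⁻]/[HA]), so log([A⁻]/[HA]) = pH − pKa = 4.04 − 4.2321 = -0.1921. [A⁻]/[HA] = 10^(-0.1921) = 0.643

[A⁻]/[HA] = 0.643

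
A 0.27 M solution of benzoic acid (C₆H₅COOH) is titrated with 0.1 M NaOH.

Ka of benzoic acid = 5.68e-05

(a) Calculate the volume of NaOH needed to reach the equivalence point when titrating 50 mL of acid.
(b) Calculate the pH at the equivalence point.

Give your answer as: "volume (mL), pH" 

moles acid = 0.27 × 50/1000 = 0.0135 mol; V_base = moles/0.1 × 1000 = 135.0 mL. At equivalence only the conjugate base is present: [A⁻] = 0.0135/0.185 = 7.2973e-02 M. Kb = Kw/Ka = 1.76e-10; [OH⁻] = √(Kb × [A⁻]) = 3.5843e-06; pOH = 5.45; pH = 14 - pOH = 8.55.

V = 135.0 mL, pH = 8.55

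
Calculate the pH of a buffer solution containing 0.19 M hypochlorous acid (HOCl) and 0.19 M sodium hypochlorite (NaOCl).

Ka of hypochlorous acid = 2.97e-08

pKa = -log(2.97e-08) = 7.53. pH = pKa + log([A⁻]/[HA]) = 7.53 + log(0.19/0.19)

pH = 7.53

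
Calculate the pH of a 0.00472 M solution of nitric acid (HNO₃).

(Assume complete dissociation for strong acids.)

[H⁺] = 0.00472 M for strong acid. pH = -log[H⁺] = -log(0.00472)

pH = 2.33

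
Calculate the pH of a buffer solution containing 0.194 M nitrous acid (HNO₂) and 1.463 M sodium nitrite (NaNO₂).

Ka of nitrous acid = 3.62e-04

pKa = -log(3.62e-04) = 3.44. pH = pKa + log([A⁻]/[HA]) = 3.44 + log(1.463/0.194)

pH = 4.32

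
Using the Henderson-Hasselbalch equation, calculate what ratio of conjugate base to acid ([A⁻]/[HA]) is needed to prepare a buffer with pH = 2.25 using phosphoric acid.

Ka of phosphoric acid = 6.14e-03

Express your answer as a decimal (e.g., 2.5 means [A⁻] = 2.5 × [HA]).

pKa = -log(6.14e-03) = 2.2118. pH = pKa + log([A⁻]/[HA]), so log([A⁻]/[HA]) = pH − pKa = 2.25 − 2.2118 = 0.0382. [A⁻]/[HA] = 10^(0.0382) = 1.09

[A⁻]/[HA] = 1.09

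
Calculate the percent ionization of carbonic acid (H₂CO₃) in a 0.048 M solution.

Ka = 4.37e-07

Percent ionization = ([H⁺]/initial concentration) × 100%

Using Ka equilibrium: x² + Ka×x - Ka×C = 0. Solving: [H⁺] = 1.4461e-04. Percent = (1.4461e-04/0.048) × 100

Percent ionization = 0.301%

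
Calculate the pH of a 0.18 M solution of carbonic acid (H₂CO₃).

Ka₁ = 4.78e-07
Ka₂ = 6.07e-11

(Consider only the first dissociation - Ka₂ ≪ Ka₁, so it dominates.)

First dissociation dominates. From Ka₁ = [H⁺][HA⁻]/[H₂A], x² + Ka₁·x − Ka₁·C = 0 with C = 0.18 M and Ka₁ = 4.78e-07. Solving: [H⁺] = (−Ka₁ + √(Ka₁² + 4·Ka₁·C)) / 2 = 2.9309e-04 M. pH = -log(2.9309e-04) = 3.53.

pH = 3.53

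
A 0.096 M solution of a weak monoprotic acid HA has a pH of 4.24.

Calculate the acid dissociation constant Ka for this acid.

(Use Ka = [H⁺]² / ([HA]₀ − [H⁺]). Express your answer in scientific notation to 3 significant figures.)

[H⁺] = 10^(−pH) = 10^(−4.24) = 5.754e-05 M. For HA ⇌ H⁺ + A⁻, Ka = [H⁺][A⁻]/[HA] = [H⁺]² / ([HA]₀ − [H⁺]) = (5.754e-05)² / (0.096 − 5.754e-05) = 3.45e-08.

K_a = 3.45e-08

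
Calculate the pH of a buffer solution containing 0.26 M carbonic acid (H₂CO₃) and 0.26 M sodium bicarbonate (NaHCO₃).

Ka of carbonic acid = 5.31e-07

pKa = -log(5.31e-07) = 6.27. pH = pKa + log([A⁻]/[HA]) = 6.27 + log(0.26/0.26)

pH = 6.27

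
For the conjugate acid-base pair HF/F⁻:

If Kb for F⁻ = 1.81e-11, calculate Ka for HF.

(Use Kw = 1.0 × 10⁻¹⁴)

For a conjugate pair Ka × Kb = Kw, so Ka = Kw/Kb = 1.0 × 10⁻¹⁴ / 1.81e-11 = 5.52e-04.

K_a = 5.52e-04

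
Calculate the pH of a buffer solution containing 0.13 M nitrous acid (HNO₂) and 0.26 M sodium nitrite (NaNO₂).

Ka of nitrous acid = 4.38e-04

pKa = -log(4.38e-04) = 3.36. pH = pKa + log([A⁻]/[HA]) = 3.36 + log(0.26/0.13)

pH = 3.66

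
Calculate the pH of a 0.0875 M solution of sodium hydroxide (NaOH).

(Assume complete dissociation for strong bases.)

[OH⁻] = 0.0875 M for strong base. pOH = -log[OH⁻] = 1.06, pH = 14 - pOH

pH = 12.94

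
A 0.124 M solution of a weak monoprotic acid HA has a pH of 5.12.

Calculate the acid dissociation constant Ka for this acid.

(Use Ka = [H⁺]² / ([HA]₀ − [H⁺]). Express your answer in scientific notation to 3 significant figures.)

[H⁺] = 10^(−pH) = 10^(−5.12) = 7.586e-06 M. For HA ⇌ H⁺ + A⁻, Ka = [H⁺][A⁻]/[HA] = [H⁺]² / ([HA]₀ − [H⁺]) = (7.586e-06)² / (0.124 − 7.586e-06) = 4.64e-10.

K_a = 4.64e-10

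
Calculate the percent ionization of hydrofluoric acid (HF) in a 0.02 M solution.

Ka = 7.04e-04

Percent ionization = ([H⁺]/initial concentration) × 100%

Using Ka equilibrium: x² + Ka×x - Ka×C = 0. Solving: [H⁺] = 3.4168e-03. Percent = (3.4168e-03/0.02) × 100

Percent ionization = 17.1%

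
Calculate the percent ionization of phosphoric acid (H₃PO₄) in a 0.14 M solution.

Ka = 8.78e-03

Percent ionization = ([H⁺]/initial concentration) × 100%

Using Ka equilibrium: x² + Ka×x - Ka×C = 0. Solving: [H⁺] = 3.0944e-02. Percent = (3.0944e-02/0.14) × 100

Percent ionization = 22.1%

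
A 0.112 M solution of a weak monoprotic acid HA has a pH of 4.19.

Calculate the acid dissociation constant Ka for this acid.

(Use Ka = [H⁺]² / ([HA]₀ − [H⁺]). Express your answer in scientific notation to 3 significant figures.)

[H⁺] = 10^(−pH) = 10^(−4.19) = 6.457e-05 M. For HA ⇌ H⁺ + A⁻, Ka = [H⁺][A⁻]/[HA] = [H⁺]² / ([HA]₀ − [H⁺]) = (6.457e-05)² / (0.112 − 6.457e-05) = 3.72e-08.

K_a = 3.72e-08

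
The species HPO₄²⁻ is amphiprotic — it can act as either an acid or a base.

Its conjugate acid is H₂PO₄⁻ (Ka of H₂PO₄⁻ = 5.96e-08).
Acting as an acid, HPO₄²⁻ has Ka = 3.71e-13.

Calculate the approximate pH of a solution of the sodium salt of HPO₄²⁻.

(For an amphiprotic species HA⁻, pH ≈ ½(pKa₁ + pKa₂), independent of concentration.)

pKa₁ = -log(5.96e-08) = 7.22; pKa₂ = -log(3.71e-13) = 12.43. For an amphiprotic species, pH ≈ ½(pKa₁ + pKa₂) = ½(7.22 + 12.43) = 9.83.

pH = 9.83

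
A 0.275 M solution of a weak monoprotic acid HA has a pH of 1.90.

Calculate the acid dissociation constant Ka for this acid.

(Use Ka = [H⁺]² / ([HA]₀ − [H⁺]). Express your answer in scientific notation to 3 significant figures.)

[H⁺] = 10^(−pH) = 10^(−1.90) = 1.259e-02 M. For HA ⇌ H⁺ + A⁻, Ka = [H⁺][A⁻]/[HA] = [H⁺]² / ([HA]₀ − [H⁺]) = (1.259e-02)² / (0.275 − 1.259e-02) = 6.04e-04.

K_a = 6.04e-04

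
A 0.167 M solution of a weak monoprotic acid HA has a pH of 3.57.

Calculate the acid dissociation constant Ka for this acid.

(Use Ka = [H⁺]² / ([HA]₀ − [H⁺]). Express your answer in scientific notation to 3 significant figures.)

[H⁺] = 10^(−pH) = 10^(−3.57) = 2.692e-04 M. For HA ⇌ H⁺ + A⁻, Ka = [H⁺][A⁻]/[HA] = [H⁺]² / ([HA]₀ − [H⁺]) = (2.692e-04)² / (0.167 − 2.692e-04) = 4.34e-07.

K_a = 4.34e-07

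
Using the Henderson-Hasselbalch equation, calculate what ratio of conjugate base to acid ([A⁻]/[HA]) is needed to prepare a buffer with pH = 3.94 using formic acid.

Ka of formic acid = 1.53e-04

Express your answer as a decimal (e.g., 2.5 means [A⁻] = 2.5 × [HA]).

pKa = -log(1.53e-04) = 3.8153. pH = pKa + log([A⁻]/[HA]), so log([A⁻]/[HA]) = pH − pKa = 3.94 − 3.8153 = 0.1247. [A⁻]/[HA] = 10^(0.1247) = 1.33

[A⁻]/[HA] = 1.33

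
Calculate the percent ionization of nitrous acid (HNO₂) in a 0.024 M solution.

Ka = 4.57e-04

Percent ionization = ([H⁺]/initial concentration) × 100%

Using Ka equilibrium: x² + Ka×x - Ka×C = 0. Solving: [H⁺] = 3.0912e-03. Percent = (3.0912e-03/0.024) × 100

Percent ionization = 12.9%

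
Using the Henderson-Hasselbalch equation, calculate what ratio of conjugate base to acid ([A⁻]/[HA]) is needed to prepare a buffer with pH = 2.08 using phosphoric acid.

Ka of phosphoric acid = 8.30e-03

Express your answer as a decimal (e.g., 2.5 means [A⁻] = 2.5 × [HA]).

pKa = -log(8.30e-03) = 2.0809. pH = pKa + log([A⁻]/[HA]), so log([A⁻]/[HA]) = pH − pKa = 2.08 − 2.0809 = -0.0009. [A⁻]/[HA] = 10^(-0.0009) = 0.998

[A⁻]/[HA] = 0.998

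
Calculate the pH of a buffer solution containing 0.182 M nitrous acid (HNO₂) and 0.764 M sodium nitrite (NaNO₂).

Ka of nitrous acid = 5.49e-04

pKa = -log(5.49e-04) = 3.26. pH = pKa + log([A⁻]/[HA]) = 3.26 + log(0.764/0.182)

pH = 3.88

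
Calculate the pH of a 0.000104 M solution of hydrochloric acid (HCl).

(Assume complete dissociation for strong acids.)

[H⁺] = 0.000104 M for strong acid. pH = -log[H⁺] = -log(0.000104)

pH = 3.98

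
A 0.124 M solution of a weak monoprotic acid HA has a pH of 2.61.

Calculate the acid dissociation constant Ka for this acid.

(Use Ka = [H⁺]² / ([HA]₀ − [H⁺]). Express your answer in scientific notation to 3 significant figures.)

[H⁺] = 10^(−pH) = 10^(−2.61) = 2.455e-03 M. For HA ⇌ H⁺ + A⁻, Ka = [H⁺][A⁻]/[HA] = [H⁺]² / ([HA]₀ − [H⁺]) = (2.455e-03)² / (0.124 − 2.455e-03) = 4.96e-05.

K_a = 4.96e-05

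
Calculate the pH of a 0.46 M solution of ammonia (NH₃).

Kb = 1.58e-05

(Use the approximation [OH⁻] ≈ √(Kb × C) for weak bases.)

[OH⁻] = √(Kb × C) = √(1.58e-05 × 0.46) = 2.6959e-03. pOH = 2.57, pH = 14 - pOH

pH = 11.43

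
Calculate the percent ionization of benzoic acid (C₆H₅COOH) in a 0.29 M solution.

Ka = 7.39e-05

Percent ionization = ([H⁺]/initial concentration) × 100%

Using Ka equilibrium: x² + Ka×x - Ka×C = 0. Solving: [H⁺] = 4.5926e-03. Percent = (4.5926e-03/0.29) × 100

Percent ionization = 1.58%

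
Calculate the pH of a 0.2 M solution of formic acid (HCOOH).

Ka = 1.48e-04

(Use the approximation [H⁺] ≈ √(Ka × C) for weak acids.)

[H⁺] = √(Ka × C) = √(1.48e-04 × 0.2) = 5.4406e-03. pH = -log(5.4406e-03)

pH = 2.26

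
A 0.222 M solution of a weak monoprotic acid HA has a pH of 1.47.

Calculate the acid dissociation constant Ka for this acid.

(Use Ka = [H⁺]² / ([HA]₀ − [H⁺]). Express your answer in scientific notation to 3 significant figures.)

[H⁺] = 10^(−pH) = 10^(−1.47) = 3.388e-02 M. For HA ⇌ H⁺ + A⁻, Ka = [H⁺][A⁻]/[HA] = [H⁺]² / ([HA]₀ − [H⁺]) = (3.388e-02)² / (0.222 − 3.388e-02) = 6.10e-03.

K_a = 6.10e-03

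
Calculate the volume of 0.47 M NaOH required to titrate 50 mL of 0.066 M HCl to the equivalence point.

At equivalence: moles acid = moles base. moles HCl = 0.066 × 50/1000 = 0.0033 mol. V_base = moles / 0.47 × 1000 = 7.0 mL.

V_{base} = 7.0 mL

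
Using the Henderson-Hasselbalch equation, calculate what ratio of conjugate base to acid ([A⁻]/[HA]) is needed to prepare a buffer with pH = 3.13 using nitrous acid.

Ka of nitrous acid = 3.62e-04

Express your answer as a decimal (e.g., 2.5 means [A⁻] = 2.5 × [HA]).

pKa = -log(3.62e-04) = 3.4413. pH = pKa + log([A⁻]/[HA]), so log([A⁻]/[HA]) = pH − pKa = 3.13 − 3.4413 = -0.3113. [A⁻]/[HA] = 10^(-0.3113) = 0.488

[A⁻]/[HA] = 0.488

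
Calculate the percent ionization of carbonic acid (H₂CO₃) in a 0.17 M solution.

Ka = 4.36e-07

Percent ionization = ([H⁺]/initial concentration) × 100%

Using Ka equilibrium: x² + Ka×x - Ka×C = 0. Solving: [H⁺] = 2.7203e-04. Percent = (2.7203e-04/0.17) × 100

Percent ionization = 0.16%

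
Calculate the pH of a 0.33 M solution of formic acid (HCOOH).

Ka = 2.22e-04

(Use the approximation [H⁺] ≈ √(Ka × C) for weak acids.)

[H⁺] = √(Ka × C) = √(2.22e-04 × 0.33) = 8.5592e-03. pH = -log(8.5592e-03)

pH = 2.07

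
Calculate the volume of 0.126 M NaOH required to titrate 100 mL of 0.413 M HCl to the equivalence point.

At equivalence: moles acid = moles base. moles HCl = 0.413 × 100/1000 = 0.0413 mol. V_base = moles / 0.126 × 1000 = 327.8 mL.

V_{base} = 327.8 mL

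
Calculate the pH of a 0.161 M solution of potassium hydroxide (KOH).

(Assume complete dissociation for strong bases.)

[OH⁻] = 0.161 M for strong base. pOH = -log[OH⁻] = 0.79, pH = 14 - pOH

pH = 13.21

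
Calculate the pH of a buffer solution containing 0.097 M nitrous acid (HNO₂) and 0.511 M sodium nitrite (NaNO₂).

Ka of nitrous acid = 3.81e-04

pKa = -log(3.81e-04) = 3.42. pH = pKa + log([A⁻]/[HA]) = 3.42 + log(0.511/0.097)

pH = 4.14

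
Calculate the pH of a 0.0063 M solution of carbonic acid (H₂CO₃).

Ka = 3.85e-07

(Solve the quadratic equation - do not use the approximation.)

x² + Ka×x - Ka×C = 0. Using quadratic formula: [H⁺] = 4.9057e-05

pH = 4.31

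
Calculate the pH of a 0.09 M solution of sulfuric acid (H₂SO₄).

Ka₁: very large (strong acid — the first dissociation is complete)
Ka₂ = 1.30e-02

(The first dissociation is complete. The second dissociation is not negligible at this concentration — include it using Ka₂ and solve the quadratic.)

First dissociation is complete: [H⁺]₀ = [HSO₄⁻]₀ = C = 0.09 M. Second dissociation HSO₄⁻ ⇌ H⁺ + SO₄²⁻: let x = [SO₄²⁻]. Ka₂ = (C + x)·x / (C − x) = 1.30e-02 → x² + (C + Ka₂)·x − Ka₂·C = 0 → x² + 0.10300·x − 1.170e-03 = 0. x = (−0.10300 + √(0.10300² + 4 × 1.170e-03)) / 2 = 1.0324e-02 M. [H⁺] = C + x = 0.09 + 1.0324e-02 = 1.0032e-01 M. pH = -log(1.0032e-01) = 1.00.

pH = 1.00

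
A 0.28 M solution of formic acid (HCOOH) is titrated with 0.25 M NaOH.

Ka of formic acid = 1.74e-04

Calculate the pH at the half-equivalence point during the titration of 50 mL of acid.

At half-equivalence [HA] = [A⁻], so Henderson-Hasselbalch gives pH = pKa = -log(1.74e-04) = 3.76.

pH = pKa = 3.76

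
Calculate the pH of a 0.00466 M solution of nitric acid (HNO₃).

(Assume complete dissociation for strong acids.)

[H⁺] = 0.00466 M for strong acid. pH = -log[H⁺] = -log(0.00466)

pH = 2.33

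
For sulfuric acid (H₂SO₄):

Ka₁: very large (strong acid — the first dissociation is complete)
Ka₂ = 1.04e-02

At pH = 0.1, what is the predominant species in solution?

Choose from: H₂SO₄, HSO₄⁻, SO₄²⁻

The first dissociation is complete, so H₂SO₄ itself is never the predominant species in water; pKa₂ = -log(1.04e-02) = 1.98. For a polyprotic acid the predominant species crosses at each pKa: below pKa_n the protonated form dominates, above it the deprotonated form does. At pH = 0.1, the predominant species is HSO₄⁻.

HSO₄⁻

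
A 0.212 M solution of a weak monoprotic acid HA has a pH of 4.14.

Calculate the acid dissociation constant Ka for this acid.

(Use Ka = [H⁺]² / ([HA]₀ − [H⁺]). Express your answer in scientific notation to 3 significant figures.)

[H⁺] = 10^(−pH) = 10^(−4.14) = 7.244e-05 M. For HA ⇌ H⁺ + A⁻, Ka = [H⁺][A⁻]/[HA] = [H⁺]² / ([HA]₀ − [H⁺]) = (7.244e-05)² / (0.212 − 7.244e-05) = 2.48e-08.

K_a = 2.48e-08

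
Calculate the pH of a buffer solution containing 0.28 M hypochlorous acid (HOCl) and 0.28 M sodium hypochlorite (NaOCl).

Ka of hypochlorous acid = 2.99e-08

pKa = -log(2.99e-08) = 7.52. pH = pKa + log([A⁻]/[HA]) = 7.52 + log(0.28/0.28)

pH = 7.52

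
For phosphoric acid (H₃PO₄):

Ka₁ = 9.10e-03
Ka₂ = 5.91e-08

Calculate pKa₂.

pKa₂ = -log(Ka₂) = -log(5.91e-08) = 7.23.

pK_{a2} = 7.23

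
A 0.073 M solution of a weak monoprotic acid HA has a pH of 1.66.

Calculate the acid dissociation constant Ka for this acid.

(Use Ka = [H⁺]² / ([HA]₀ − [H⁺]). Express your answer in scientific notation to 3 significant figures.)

[H⁺] = 10^(−pH) = 10^(−1.66) = 2.188e-02 M. For HA ⇌ H⁺ + A⁻, Ka = [H⁺][A⁻]/[HA] = [H⁺]² / ([HA]₀ − [H⁺]) = (2.188e-02)² / (0.073 − 2.188e-02) = 9.36e-03.

K_a = 9.36e-03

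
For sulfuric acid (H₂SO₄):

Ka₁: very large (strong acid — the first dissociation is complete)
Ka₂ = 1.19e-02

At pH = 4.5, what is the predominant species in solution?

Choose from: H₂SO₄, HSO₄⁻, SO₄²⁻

The first dissociation is complete, so H₂SO₄ itself is never the predominant species in water; pKa₂ = -log(1.19e-02) = 1.92. For a polyprotic acid the predominant species crosses at each pKa: below pKa_n the protonated form dominates, above it the deprotonated form does. At pH = 4.5, the predominant species is SO₄²⁻.

SO₄²⁻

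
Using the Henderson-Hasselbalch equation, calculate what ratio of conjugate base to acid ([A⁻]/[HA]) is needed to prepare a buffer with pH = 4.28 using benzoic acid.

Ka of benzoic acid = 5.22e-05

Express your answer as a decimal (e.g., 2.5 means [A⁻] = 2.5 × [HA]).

pKa = -log(5.22e-05) = 4.2823. pH = pKa + log([A⁻]/[HA]), so log([A⁻]/[HA]) = pH − pKa = 4.28 − 4.2823 = -0.0023. [A⁻]/[HA] = 10^(-0.0023) = 0.995

[A⁻]/[HA] = 0.995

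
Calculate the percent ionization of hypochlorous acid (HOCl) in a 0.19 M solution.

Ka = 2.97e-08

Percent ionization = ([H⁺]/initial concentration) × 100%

Using Ka equilibrium: x² + Ka×x - Ka×C = 0. Solving: [H⁺] = 7.5105e-05. Percent = (7.5105e-05/0.19) × 100

Percent ionization = 0.0395%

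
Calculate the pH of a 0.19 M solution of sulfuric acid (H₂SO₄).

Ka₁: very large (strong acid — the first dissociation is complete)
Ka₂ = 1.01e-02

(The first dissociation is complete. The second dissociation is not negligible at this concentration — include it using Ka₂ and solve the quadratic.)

First dissociation is complete: [H⁺]₀ = [HSO₄⁻]₀ = C = 0.19 M. Second dissociation HSO₄⁻ ⇌ H⁺ + SO₄²⁻: let x = [SO₄²⁻]. Ka₂ = (C + x)·x / (C − x) = 1.01e-02 → x² + (C + Ka₂)·x − Ka₂·C = 0 → x² + 0.20010·x − 1.919e-03 = 0. x = (−0.20010 + √(0.20010² + 4 × 1.919e-03)) / 2 = 9.1700e-03 M. [H⁺] = C + x = 0.19 + 9.1700e-03 = 1.9917e-01 M. pH = -log(1.9917e-01) = 0.70.

pH = 0.70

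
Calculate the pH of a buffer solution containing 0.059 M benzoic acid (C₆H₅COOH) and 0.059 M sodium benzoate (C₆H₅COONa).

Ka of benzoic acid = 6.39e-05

pKa = -log(6.39e-05) = 4.19. pH = pKa + log([A⁻]/[HA]) = 4.19 + log(0.059/0.059)

pH = 4.19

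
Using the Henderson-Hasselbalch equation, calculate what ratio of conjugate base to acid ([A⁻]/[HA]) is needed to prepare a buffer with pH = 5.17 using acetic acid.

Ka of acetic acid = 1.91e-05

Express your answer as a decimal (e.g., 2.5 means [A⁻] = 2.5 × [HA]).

pKa = -log(1.91e-05) = 4.7190. pH = pKa + log([A⁻]/[HA]), so log([A⁻]/[HA]) = pH − pKa = 5.17 − 4.7190 = 0.4510. [A⁻]/[HA] = 10^(0.4510) = 2.83

[A⁻]/[HA] = 2.83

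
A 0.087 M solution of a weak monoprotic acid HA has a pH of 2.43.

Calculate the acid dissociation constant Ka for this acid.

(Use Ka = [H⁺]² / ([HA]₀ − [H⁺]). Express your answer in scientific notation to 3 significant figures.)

[H⁺] = 10^(−pH) = 10^(−2.43) = 3.715e-03 M. For HA ⇌ H⁺ + A⁻, Ka = [H⁺][A⁻]/[HA] = [H⁺]² / ([HA]₀ − [H⁺]) = (3.715e-03)² / (0.087 − 3.715e-03) = 1.66e-04.

K_a = 1.66e-04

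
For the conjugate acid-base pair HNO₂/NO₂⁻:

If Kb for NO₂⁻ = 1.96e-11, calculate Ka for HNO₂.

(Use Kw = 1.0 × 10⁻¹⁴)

For a conjugate pair Ka × Kb = Kw, so Ka = Kw/Kb = 1.0 × 10⁻¹⁴ / 1.96e-11 = 5.10e-04.

K_a = 5.10e-04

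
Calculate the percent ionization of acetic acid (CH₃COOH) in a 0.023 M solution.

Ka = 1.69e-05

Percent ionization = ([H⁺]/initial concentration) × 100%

Using Ka equilibrium: x² + Ka×x - Ka×C = 0. Solving: [H⁺] = 6.1507e-04. Percent = (6.1507e-04/0.023) × 100

Percent ionization = 2.67%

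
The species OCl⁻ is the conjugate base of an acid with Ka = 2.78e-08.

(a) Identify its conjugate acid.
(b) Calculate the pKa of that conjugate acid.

(a) The conjugate acid is formed by adding one H⁺ to OCl⁻, giving HOCl. (b) pKa = -log(Ka) = -log(2.78e-08) = 7.56.

Conjugate acid: HOCl; pK_a = 7.56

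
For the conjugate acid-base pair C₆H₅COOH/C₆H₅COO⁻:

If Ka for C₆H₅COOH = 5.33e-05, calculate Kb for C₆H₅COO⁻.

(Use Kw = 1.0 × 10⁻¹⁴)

For a conjugate pair Ka × Kb = Kw, so Kb = Kw/Ka = 1.0 × 10⁻¹⁴ / 5.33e-05 = 1.88e-10.

K_b = 1.88e-10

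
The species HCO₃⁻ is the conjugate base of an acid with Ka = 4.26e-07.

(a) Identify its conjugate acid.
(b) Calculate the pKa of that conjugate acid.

(a) The conjugate acid is formed by adding one H⁺ to HCO₃⁻, giving H₂CO₃. (b) pKa = -log(Ka) = -log(4.26e-07) = 6.37.

Conjugate acid: H₂CO₃; pK_a = 6.37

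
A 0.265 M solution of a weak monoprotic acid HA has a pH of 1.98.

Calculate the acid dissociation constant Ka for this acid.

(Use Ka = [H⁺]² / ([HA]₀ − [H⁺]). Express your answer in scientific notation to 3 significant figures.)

[H⁺] = 10^(−pH) = 10^(−1.98) = 1.047e-02 M. For HA ⇌ H⁺ + A⁻, Ka = [H⁺][A⁻]/[HA] = [H⁺]² / ([HA]₀ − [H⁺]) = (1.047e-02)² / (0.265 − 1.047e-02) = 4.31e-04.

K_a = 4.31e-04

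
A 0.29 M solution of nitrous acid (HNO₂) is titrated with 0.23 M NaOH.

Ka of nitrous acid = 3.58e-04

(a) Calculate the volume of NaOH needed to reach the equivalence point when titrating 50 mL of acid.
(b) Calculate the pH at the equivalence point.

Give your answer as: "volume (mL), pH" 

moles acid = 0.29 × 50/1000 = 0.0145 mol; V_base = moles/0.23 × 1000 = 63.0 mL. At equivalence only the conjugate base is present: [A⁻] = 0.0145/0.113 = 1.2827e-01 M. Kb = Kw/Ka = 2.79e-11; [OH⁻] = √(Kb × [A⁻]) = 1.8929e-06; pOH = 5.72; pH = 14 - pOH = 8.28.

V = 63.0 mL, pH = 8.28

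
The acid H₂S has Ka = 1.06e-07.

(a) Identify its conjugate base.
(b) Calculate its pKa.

(a) The conjugate base is formed by removing one H⁺ from H₂S, giving HS⁻. (b) pKa = -log(Ka) = -log(1.06e-07) = 6.97.

Conjugate base: HS⁻; pK_a = 6.97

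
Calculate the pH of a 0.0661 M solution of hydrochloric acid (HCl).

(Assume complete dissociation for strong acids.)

[H⁺] = 0.0661 M for strong acid. pH = -log[H⁺] = -log(0.0661)

pH = 1.18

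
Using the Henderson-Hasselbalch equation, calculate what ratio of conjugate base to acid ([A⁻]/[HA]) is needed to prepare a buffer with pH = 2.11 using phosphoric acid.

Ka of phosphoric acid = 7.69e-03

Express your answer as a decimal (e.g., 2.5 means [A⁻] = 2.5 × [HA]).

pKa = -log(7.69e-03) = 2.1141. pH = pKa + log([A⁻]/[HA]), so log([A⁻]/[HA]) = pH − pKa = 2.11 − 2.1141 = -0.0041. [A⁻]/[HA] = 10^(-0.0041) = 0.991

[A⁻]/[HA] = 0.991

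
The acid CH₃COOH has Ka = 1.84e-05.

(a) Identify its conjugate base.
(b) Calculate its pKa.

(a) The conjugate base is formed by removing one H⁺ from CH₃COOH, giving CH₃COO⁻. (b) pKa = -log(Ka) = -log(1.84e-05) = 4.74.

Conjugate base: CH₃COO⁻; pK_a = 4.74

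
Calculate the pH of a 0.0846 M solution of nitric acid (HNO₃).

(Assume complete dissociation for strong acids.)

[H⁺] = 0.0846 M for strong acid. pH = -log[H⁺] = -log(0.0846)

pH = 1.07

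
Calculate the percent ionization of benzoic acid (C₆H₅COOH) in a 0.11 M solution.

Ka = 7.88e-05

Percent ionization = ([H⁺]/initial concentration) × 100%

Using Ka equilibrium: x² + Ka×x - Ka×C = 0. Solving: [H⁺] = 2.9050e-03. Percent = (2.9050e-03/0.11) × 100

Percent ionization = 2.64%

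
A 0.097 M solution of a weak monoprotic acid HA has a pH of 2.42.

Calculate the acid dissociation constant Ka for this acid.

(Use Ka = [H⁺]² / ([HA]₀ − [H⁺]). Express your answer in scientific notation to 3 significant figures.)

[H⁺] = 10^(−pH) = 10^(−2.42) = 3.802e-03 M. For HA ⇌ H⁺ + A⁻, Ka = [H⁺][A⁻]/[HA] = [H⁺]² / ([HA]₀ − [H⁺]) = (3.802e-03)² / (0.097 − 3.802e-03) = 1.55e-04.

K_a = 1.55e-04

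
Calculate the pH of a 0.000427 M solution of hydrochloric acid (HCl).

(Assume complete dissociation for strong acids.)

[H⁺] = 0.000427 M for strong acid. pH = -log[H⁺] = -log(0.000427)

pH = 3.37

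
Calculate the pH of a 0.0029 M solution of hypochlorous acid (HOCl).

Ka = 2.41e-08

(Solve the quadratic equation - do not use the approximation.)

x² + Ka×x - Ka×C = 0. Using quadratic formula: [H⁺] = 8.3480e-06

pH = 5.08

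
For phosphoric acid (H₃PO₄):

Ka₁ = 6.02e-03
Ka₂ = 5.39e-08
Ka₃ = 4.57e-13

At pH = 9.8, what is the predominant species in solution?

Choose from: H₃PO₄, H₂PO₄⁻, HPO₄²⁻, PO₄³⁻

pKa₁ = 2.22, pKa₂ = 7.27, pKa₃ = 12.34. For a polyprotic acid the predominant species crosses at each pKa: below pKa_n the protonated form dominates, above it the deprotonated form does. At pH = 9.8, the predominant species is HPO₄²⁻.

HPO₄²⁻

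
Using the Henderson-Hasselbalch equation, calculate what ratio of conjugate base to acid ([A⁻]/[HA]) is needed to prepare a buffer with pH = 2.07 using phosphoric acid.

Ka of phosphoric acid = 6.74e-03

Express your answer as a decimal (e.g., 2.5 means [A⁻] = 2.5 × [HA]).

pKa = -log(6.74e-03) = 2.1713. pH = pKa + log([A⁻]/[HA]), so log([A⁻]/[HA]) = pH − pKa = 2.07 − 2.1713 = -0.1013. [A⁻]/[HA] = 10^(-0.1013) = 0.792

[A⁻]/[HA] = 0.792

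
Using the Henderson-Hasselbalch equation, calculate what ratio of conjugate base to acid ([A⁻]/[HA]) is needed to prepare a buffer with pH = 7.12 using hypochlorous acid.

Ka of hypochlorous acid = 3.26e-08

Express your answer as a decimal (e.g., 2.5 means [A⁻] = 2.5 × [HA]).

pKa = -log(3.26e-08) = 7.4868. pH = pKa + log([A⁻]/[HA]), so log([A⁻]/[HA]) = pH − pKa = 7.12 − 7.4868 = -0.3668. [A⁻]/[HA] = 10^(-0.3668) = 0.430

[A⁻]/[HA] = 0.430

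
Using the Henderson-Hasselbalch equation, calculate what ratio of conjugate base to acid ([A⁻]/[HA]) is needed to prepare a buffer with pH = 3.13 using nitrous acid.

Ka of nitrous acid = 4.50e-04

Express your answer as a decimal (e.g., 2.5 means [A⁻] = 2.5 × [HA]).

pKa = -log(4.50e-04) = 3.3468. pH = pKa + log([A⁻]/[HA]), so log([A⁻]/[HA]) = pH − pKa = 3.13 − 3.3468 = -0.2168. [A⁻]/[HA] = 10^(-0.2168) = 0.607

[A⁻]/[HA] = 0.607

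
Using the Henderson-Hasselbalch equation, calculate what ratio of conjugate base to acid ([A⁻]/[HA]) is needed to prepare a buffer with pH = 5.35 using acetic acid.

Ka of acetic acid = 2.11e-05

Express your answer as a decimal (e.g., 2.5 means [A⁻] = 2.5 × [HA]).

pKa = -log(2.11e-05) = 4.6757. pH = pKa + log([A⁻]/[HA]), so log([A⁻]/[HA]) = pH − pKa = 5.35 − 4.6757 = 0.6743. [A⁻]/[HA] = 10^(0.6743) = 4.72

[A⁻]/[HA] = 4.72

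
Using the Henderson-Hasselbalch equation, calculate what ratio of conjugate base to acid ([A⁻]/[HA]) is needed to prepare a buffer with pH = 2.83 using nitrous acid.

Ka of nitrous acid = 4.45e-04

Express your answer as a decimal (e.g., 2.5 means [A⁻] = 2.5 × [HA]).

pKa = -log(4.45e-04) = 3.3516. pH = pKa + log([A⁻]/[HA]), so log([A⁻]/[HA]) = pH − pKa = 2.83 − 3.3516 = -0.5216. [A⁻]/[HA] = 10^(-0.5216) = 0.301

[A⁻]/[HA] = 0.301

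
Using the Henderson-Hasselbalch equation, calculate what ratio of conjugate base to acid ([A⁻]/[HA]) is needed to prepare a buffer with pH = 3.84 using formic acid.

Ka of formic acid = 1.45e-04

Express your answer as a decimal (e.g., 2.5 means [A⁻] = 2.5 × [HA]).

pKa = -log(1.45e-04) = 3.8386. pH = pKa + log([A⁻]/[HA]), so log([A⁻]/[HA]) = pH − pKa = 3.84 − 3.8386 = 0.0014. [A⁻]/[HA] = 10^(0.0014) = 1.00

[A⁻]/[HA] = 1.00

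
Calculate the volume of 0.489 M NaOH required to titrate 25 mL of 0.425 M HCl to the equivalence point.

At equivalence: moles acid = moles base. moles HCl = 0.425 × 25/1000 = 0.01063 mol. V_base = moles / 0.489 × 1000 = 21.7 mL.

V_{base} = 21.7 mL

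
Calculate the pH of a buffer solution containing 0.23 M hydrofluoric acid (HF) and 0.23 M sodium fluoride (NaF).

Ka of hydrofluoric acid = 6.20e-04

pKa = -log(6.20e-04) = 3.21. pH = pKa + log([A⁻]/[HA]) = 3.21 + log(0.23/0.23)

pH = 3.21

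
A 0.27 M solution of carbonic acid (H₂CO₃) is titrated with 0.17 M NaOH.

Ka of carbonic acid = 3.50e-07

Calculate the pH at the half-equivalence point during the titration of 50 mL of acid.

At half-equivalence [HA] = [A⁻], so Henderson-Hasselbalch gives pH = pKa = -log(3.50e-07) = 6.46.

pH = pKa = 6.46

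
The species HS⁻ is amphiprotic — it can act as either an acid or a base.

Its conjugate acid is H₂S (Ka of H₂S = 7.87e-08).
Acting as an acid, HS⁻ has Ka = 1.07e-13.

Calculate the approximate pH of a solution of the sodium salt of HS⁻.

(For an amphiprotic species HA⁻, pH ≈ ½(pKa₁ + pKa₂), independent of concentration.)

pKa₁ = -log(7.87e-08) = 7.10; pKa₂ = -log(1.07e-13) = 12.97. For an amphiprotic species, pH ≈ ½(pKa₁ + pKa₂) = ½(7.10 + 12.97) = 10.04.

pH = 10.04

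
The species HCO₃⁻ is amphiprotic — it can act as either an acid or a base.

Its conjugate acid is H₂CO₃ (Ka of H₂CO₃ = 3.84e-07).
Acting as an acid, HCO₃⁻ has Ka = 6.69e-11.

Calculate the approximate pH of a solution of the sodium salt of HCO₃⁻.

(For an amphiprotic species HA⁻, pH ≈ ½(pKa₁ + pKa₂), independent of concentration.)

pKa₁ = -log(3.84e-07) = 6.42; pKa₂ = -log(6.69e-11) = 10.17. For an amphiprotic species, pH ≈ ½(pKa₁ + pKa₂) = ½(6.42 + 10.17) = 8.30.

pH = 8.30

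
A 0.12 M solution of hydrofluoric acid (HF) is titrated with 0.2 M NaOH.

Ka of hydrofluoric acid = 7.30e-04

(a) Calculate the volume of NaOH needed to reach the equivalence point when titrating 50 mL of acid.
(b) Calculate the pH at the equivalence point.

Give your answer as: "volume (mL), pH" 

moles acid = 0.12 × 50/1000 = 0.006 mol; V_base = moles/0.2 × 1000 = 30.0 mL. At equivalence only the conjugate base is present: [A⁻] = 0.006/0.080 = 7.5000e-02 M. Kb = Kw/Ka = 1.37e-11; [OH⁻] = √(Kb × [A⁻]) = 1.0136e-06; pOH = 5.99; pH = 14 - pOH = 8.01.

V = 30.0 mL, pH = 8.01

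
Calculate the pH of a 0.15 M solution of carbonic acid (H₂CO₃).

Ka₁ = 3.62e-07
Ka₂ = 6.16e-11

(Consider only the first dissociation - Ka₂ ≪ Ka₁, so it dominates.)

First dissociation dominates. From Ka₁ = [H⁺][HA⁻]/[H₂A], x² + Ka₁·x − Ka₁·C = 0 with C = 0.15 M and Ka₁ = 3.62e-07. Solving: [H⁺] = (−Ka₁ + √(Ka₁² + 4·Ka₁·C)) / 2 = 2.3284e-04 M. pH = -log(2.3284e-04) = 3.63.

pH = 3.63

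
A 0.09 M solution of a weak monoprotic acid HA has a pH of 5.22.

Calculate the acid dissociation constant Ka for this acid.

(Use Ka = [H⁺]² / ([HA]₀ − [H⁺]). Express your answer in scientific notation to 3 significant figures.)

[H⁺] = 10^(−pH) = 10^(−5.22) = 6.026e-06 M. For HA ⇌ H⁺ + A⁻, Ka = [H⁺][A⁻]/[HA] = [H⁺]² / ([HA]₀ − [H⁺]) = (6.026e-06)² / (0.09 − 6.026e-06) = 4.03e-10.

K_a = 4.03e-10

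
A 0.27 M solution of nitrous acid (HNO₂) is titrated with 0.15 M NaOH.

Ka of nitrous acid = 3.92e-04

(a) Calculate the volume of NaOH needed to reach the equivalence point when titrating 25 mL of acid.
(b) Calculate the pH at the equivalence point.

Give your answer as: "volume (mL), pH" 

moles acid = 0.27 × 25/1000 = 0.00675 mol; V_base = moles/0.15 × 1000 = 45.0 mL. At equivalence only the conjugate base is present: [A⁻] = 0.00675/0.070 = 9.6429e-02 M. Kb = Kw/Ka = 2.55e-11; [OH⁻] = √(Kb × [A⁻]) = 1.5684e-06; pOH = 5.80; pH = 14 - pOH = 8.20.

V = 45.0 mL, pH = 8.20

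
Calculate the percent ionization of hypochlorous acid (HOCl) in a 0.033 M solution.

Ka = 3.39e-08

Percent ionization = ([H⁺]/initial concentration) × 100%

Using Ka equilibrium: x² + Ka×x - Ka×C = 0. Solving: [H⁺] = 3.3430e-05. Percent = (3.3430e-05/0.033) × 100

Percent ionization = 0.101%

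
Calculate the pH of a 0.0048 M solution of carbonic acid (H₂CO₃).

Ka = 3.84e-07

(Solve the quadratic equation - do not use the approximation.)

x² + Ka×x - Ka×C = 0. Using quadratic formula: [H⁺] = 4.2741e-05

pH = 4.37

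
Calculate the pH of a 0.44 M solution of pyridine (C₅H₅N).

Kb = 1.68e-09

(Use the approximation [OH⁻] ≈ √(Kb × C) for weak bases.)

[OH⁻] = √(Kb × C) = √(1.68e-09 × 0.44) = 2.7188e-05. pOH = 4.57, pH = 14 - pOH

pH = 9.43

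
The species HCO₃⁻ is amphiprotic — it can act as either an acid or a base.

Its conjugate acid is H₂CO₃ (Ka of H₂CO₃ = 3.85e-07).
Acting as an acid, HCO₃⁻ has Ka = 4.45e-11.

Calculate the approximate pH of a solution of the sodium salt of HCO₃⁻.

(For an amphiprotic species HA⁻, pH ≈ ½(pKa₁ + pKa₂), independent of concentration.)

pKa₁ = -log(3.85e-07) = 6.41; pKa₂ = -log(4.45e-11) = 10.35. For an amphiprotic species, pH ≈ ½(pKa₁ + pKa₂) = ½(6.41 + 10.35) = 8.38.

pH = 8.38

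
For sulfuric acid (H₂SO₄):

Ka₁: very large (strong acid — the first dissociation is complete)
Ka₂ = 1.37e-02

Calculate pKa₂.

pKa₂ = -log(Ka₂) = -log(1.37e-02) = 1.86.

pK_{a2} = 1.86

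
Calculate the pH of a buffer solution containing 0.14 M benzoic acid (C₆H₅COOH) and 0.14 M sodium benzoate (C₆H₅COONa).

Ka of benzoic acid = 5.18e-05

pKa = -log(5.18e-05) = 4.29. pH = pKa + log([A⁻]/[HA]) = 4.29 + log(0.14/0.14)

pH = 4.29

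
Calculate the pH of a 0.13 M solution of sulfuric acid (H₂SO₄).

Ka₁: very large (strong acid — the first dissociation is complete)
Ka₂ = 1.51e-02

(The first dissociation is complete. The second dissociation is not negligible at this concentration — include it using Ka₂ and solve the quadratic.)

First dissociation is complete: [H⁺]₀ = [HSO₄⁻]₀ = C = 0.13 M. Second dissociation HSO₄⁻ ⇌ H⁺ + SO₄²⁻: let x = [SO₄²⁻]. Ka₂ = (C + x)·x / (C − x) = 1.51e-02 → x² + (C + Ka₂)·x − Ka₂·C = 0 → x² + 0.14510·x − 1.963e-03 = 0. x = (−0.14510 + √(0.14510² + 4 × 1.963e-03)) / 2 = 1.2459e-02 M. [H⁺] = C + x = 0.13 + 1.2459e-02 = 1.4246e-01 M. pH = -log(1.4246e-01) = 0.85.

pH = 0.85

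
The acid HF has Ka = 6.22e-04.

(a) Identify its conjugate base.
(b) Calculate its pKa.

(a) The conjugate base is formed by removing one H⁺ from HF, giving F⁻. (b) pKa = -log(Ka) = -log(6.22e-04) = 3.21.

Conjugate base: F⁻; pK_a = 3.21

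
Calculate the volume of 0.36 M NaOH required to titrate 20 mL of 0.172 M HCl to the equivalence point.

At equivalence: moles acid = moles base. moles HCl = 0.172 × 20/1000 = 0.00344 mol. V_base = moles / 0.36 × 1000 = 9.6 mL.

V_{base} = 9.6 mL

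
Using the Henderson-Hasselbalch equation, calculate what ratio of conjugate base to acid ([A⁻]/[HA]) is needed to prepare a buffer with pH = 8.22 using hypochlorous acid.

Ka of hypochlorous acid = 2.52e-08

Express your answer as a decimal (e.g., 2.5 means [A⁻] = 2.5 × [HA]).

pKa = -log(2.52e-08) = 7.5986. pH = pKa + log([A⁻]/[HA]), so log([A⁻]/[HA]) = pH − pKa = 8.22 − 7.5986 = 0.6214. [A⁻]/[HA] = 10^(0.6214) = 4.18

[A⁻]/[HA] = 4.18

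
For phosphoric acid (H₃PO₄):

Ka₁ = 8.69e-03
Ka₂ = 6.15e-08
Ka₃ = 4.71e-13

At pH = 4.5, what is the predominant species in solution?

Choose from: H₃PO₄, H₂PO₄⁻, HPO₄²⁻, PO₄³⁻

pKa₁ = 2.06, pKa₂ = 7.21, pKa₃ = 12.33. For a polyprotic acid the predominant species crosses at each pKa: below pKa_n the protonated form dominates, above it the deprotonated form does. At pH = 4.5, the predominant species is H₂PO₄⁻.

H₂PO₄⁻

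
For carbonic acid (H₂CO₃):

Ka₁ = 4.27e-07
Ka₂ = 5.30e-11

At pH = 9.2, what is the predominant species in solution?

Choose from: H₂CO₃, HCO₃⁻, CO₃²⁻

pKa₁ = 6.37, pKa₂ = 10.28. For a polyprotic acid the predominant species crosses at each pKa: below pKa_n the protonated form dominates, above it the deprotonated form does. At pH = 9.2, the predominant species is HCO₃⁻.

HCO₃⁻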